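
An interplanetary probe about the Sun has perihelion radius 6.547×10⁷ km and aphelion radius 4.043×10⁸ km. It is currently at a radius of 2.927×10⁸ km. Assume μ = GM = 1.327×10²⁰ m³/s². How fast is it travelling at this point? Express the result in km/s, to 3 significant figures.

Semi-major axis a = (r_p + r_a)/2 = 2.3488×10⁸ km = 2.349×10¹¹ m.
Vis-viva: v² = μ(2/r − 1/a) = 1.327×10²⁰ × (6.833×10⁻¹² − 4.257×10⁻¹²) = 3.418×10⁸ m²/s².
v = 18490 m/s = 18.49 km/s.

v ≈ 18.5 km/s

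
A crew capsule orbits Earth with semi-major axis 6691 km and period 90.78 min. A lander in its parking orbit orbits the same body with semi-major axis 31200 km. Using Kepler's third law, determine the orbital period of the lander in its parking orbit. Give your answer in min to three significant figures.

T₂ ≈ 914 min

Kepler's third law: T² ∝ a³, so T₂ = T₁ (a₂/a₁)^(3/2).
a₂/a₁ = 4.663, (a₂/a₁)^(3/2) = 10.07.
T₂ = 90.78 × 10.07 = 914.1 min.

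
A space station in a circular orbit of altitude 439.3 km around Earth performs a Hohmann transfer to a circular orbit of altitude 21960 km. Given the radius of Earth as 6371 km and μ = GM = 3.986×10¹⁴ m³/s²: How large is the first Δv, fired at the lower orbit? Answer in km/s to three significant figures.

r₁ = 6371 + 439.3 = 6810.3 km = 6.8103×10⁶ m.
r₂ = 6371 + 21960 = 28331 km = 2.8331×10⁷ m.
Transfer ellipse a_t = (r₁ + r₂)/2 = 1.757×10⁷ m.
At r₁: circular v_c1 = √(μ/r₁) = 7650 m/s; transfer-perigee v_p = √[μ(2/r₁ − 1/a_t)] = 9715 m/s.
Δv₁ = v_p − v_c1 = 2064 m/s.
= 2.064 km/s.

Δv ≈ 2.06 km/s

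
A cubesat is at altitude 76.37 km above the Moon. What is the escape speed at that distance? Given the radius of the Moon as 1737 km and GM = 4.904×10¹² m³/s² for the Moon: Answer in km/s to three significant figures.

v_esc ≈ 2.33 km/s

r = 1737 + 76.37 = 1813.4 km = 1.8134×10⁶ m.
Escape speed v_esc = √(2μ/r) = √(2 × 4.904×10¹² / 1.813×10⁶) = √(5.409×10⁶) = 2326 m/s.
= 2.326 km/s.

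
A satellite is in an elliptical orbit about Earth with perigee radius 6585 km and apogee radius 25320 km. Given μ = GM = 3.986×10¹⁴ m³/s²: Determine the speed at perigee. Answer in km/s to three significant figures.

v ≈ 9.80 km/s

Semi-major axis a = (r_p + r_a)/2 = 15952 km = 1.595×10⁷ m.
Vis-viva: v² = μ(2/r − 1/a) = 3.986×10¹⁴ × (3.037×10⁻⁷ − 6.269×10⁻⁸) = 9.608×10⁷ m²/s².
v = 9802 m/s = 9.802 km/s.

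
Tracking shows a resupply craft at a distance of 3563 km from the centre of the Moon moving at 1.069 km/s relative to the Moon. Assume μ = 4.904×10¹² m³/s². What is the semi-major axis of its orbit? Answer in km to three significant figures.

a ≈ 3050 km

r = 3.563×10⁶ m.
Vis-viva rearranged: 1/a = 2/r − v²/μ = 5.613×10⁻⁷ − 2.330×10⁻⁷ = 3.283×10⁻⁷ m⁻¹.
a = 3.046×10⁶ m = 3046.0 km.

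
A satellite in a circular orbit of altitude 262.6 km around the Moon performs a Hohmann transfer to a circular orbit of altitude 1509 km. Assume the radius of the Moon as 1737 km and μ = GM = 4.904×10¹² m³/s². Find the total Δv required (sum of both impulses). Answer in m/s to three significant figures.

r₁ = 1737 + 262.6 = 1999.6 km = 1.9996×10⁶ m.
r₂ = 1737 + 1509 = 3246.0 km = 3.2460×10⁶ m.
Transfer ellipse a_t = (r₁ + r₂)/2 = 2.623×10⁶ m.
At r₁: circular v_c1 = √(μ/r₁) = 1566 m/s; transfer-perilune v_p = √[μ(2/r₁ − 1/a_t)] = 1742 m/s.
Δv₁ = v_p − v_c1 = 176.1 m/s.
At r₂: circular v_c2 = √(μ/r₂) = 1229 m/s; transfer-apolune v_a = √[μ(2/r₂ − 1/a_t)] = 1073 m/s.
Δv₂ = v_c2 − v_a = 155.9 m/s.
Total Δv = Δv₁ + Δv₂ = 332.1 m/s.

Δv_total ≈ 332 m/s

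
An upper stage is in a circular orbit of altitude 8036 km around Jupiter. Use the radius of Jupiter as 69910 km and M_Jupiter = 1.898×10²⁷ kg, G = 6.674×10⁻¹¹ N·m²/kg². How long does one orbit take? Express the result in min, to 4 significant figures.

T ≈ 202.5 min

μ = GM = 6.674×10⁻¹¹ × 1.898×10²⁷ = 1.267×10¹⁷ m³/s².
r = 69910 + 8036 = 77946 km = 7.7946×10⁷ m.
Kepler's third law: T = 2π√(r³/μ) = 2π√((7.795×10⁷)³ / 1.267×10¹⁷).
r³/μ = 3.739×10⁶ s², so T = 2π × 1.934×10³ = 1.215×10⁴ s.
Converting: 1.215×10⁴ s ÷ 60.00 = 202.5 min.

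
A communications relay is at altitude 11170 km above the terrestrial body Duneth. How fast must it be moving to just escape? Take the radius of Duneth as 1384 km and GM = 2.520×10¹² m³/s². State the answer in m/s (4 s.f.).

v_esc ≈ 633.6 m/s

r = 1384 + 11170 = 12554 km = 1.2554×10⁷ m.
Escape speed v_esc = √(2μ/r) = √(2 × 2.520×10¹² / 1.255×10⁷) = √(4.015×10⁵) = 633.6 m/s.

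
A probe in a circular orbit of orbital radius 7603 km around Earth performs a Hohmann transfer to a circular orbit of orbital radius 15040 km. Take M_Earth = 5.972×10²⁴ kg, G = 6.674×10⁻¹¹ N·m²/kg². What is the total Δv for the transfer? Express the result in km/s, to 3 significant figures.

μ = GM = 6.674×10⁻¹¹ × 5.972×10²⁴ = 3.986×10¹⁴ m³/s².
r₁ = 7603 km = 7.603×10⁶ m.
r₂ = 15040 km = 1.504×10⁷ m.
Transfer ellipse a_t = (r₁ + r₂)/2 = 1.132×10⁷ m.
At r₁: circular v_c1 = √(μ/r₁) = 7240 m/s; transfer-perigee v_p = √[μ(2/r₁ − 1/a_t)] = 8345 m/s.
Δv₁ = v_p − v_c1 = 1105 m/s.
At r₂: circular v_c2 = √(μ/r₂) = 5148 m/s; transfer-apogee v_a = √[μ(2/r₂ − 1/a_t)] = 4219 m/s.
Δv₂ = v_c2 − v_a = 929.3 m/s.
Total Δv = Δv₁ + Δv₂ = 2034 m/s = 2.034 km/s.

Δv_total ≈ 2.03 km/s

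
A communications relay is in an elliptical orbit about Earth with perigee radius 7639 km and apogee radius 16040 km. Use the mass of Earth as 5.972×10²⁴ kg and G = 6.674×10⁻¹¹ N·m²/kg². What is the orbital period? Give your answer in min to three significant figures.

T ≈ 214 min

μ = GM = 6.674×10⁻¹¹ × 5.972×10²⁴ = 3.986×10¹⁴ m³/s².
Semi-major axis a = (r_p + r_a)/2 = (7639.0 + 16040)/2 = 11840 km = 1.184×10⁷ m.
By Kepler's third law T = 2π√(a³/μ) = 2π × 2.041×10³ = 1.282×10⁴ s.
= 213.7 min.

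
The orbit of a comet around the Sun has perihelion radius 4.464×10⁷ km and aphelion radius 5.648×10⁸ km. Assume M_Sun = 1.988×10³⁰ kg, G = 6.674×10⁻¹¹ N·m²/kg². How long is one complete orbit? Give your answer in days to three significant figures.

T ≈ 1060 days

μ = GM = 6.674×10⁻¹¹ × 1.988×10³⁰ = 1.327×10²⁰ m³/s².
Semi-major axis a = (r_p + r_a)/2 = (4.4640×10⁷ + 5.6480×10⁸)/2 = 3.0472×10⁸ km = 3.047×10¹¹ m.
By Kepler's third law T = 2π√(a³/μ) = 2π × 1.460×10⁷ = 9.176×10⁷ s.
= 1062 days.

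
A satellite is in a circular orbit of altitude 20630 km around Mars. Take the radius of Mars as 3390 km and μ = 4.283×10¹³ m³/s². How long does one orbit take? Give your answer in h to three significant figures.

T ≈ 31.4 h

r = 3390 + 20630 = 24020 km = 2.4020×10⁷ m.
Kepler's third law: T = 2π√(r³/μ) = 2π√((2.402×10⁷)³ / 4.283×10¹³).
r³/μ = 3.236×10⁸ s², so T = 2π × 1.799×10⁴ = 1.130×10⁵ s.
Converting: 1.130×10⁵ s ÷ 3600 = 31.40 h.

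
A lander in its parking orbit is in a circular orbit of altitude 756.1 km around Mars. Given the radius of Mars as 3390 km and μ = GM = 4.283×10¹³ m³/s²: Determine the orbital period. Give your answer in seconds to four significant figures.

T ≈ 8105 seconds

r = 3390 + 756.1 = 4146.1 km = 4.1461×10⁶ m.
Kepler's third law: T = 2π√(r³/μ) = 2π√((4.146×10⁶)³ / 4.283×10¹³).
r³/μ = 1.664×10⁶ s², so T = 2π × 1.290×10³ = 8.105×10³ s.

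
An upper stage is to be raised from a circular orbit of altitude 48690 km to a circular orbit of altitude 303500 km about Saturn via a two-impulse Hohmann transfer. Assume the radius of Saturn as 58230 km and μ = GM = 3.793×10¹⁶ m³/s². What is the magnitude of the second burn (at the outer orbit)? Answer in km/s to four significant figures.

r₁ = 58230 + 48690 = 106920 km = 1.0692×10⁸ m.
r₂ = 58230 + 303500 = 361730 km = 3.6173×10⁸ m.
Transfer ellipse a_t = (r₁ + r₂)/2 = 2.343×10⁸ m.
At r₁: circular v_c1 = √(μ/r₁) = 18830 m/s; transfer-perikrone v_p = √[μ(2/r₁ − 1/a_t)] = 23400 m/s.
At r₂: circular v_c2 = √(μ/r₂) = 10240 m/s; transfer-apokrone v_a = √[μ(2/r₂ − 1/a_t)] = 6917 m/s.
Δv₂ = v_c2 − v_a = 3323 m/s.
= 3.323 km/s.

Δv ≈ 3.323 km/s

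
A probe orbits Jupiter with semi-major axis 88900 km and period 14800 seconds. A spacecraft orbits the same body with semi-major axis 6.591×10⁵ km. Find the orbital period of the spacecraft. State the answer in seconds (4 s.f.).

T₂ ≈ 2.988×10⁵ seconds

Kepler's third law: T² ∝ a³, so T₂ = T₁ (a₂/a₁)^(3/2).
a₂/a₁ = 7.414, (a₂/a₁)^(3/2) = 20.19.
T₂ = 14800 × 20.19 = 2.988×10⁵ seconds.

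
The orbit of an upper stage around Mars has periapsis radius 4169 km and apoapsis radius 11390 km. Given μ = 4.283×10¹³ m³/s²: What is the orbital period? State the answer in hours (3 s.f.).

Semi-major axis a = (r_p + r_a)/2 = (4169.0 + 11390)/2 = 7779.5 km = 7.780×10⁶ m.
By Kepler's third law T = 2π√(a³/μ) = 2π × 3.316×10³ = 2.083×10⁴ s.
= 5.787 hours.

T ≈ 5.79 hours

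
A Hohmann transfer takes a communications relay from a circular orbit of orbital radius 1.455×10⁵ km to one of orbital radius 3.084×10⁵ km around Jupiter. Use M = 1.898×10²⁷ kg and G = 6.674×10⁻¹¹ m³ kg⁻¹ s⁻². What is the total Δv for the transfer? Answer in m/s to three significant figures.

Δv_total ≈ 8930 m/s

μ = GM = 6.674×10⁻¹¹ × 1.898×10²⁷ = 1.267×10¹⁷ m³/s².
r₁ = 1.455×10⁵ km = 1.455×10⁸ m.
r₂ = 3.084×10⁵ km = 3.084×10⁸ m.
Transfer ellipse a_t = (r₁ + r₂)/2 = 2.270×10⁸ m.
At r₁: circular v_c1 = √(μ/r₁) = 29510 m/s; transfer-perijove v_p = √[μ(2/r₁ − 1/a_t)] = 34400 m/s.
Δv₁ = v_p − v_c1 = 4890 m/s.
At r₂: circular v_c2 = √(μ/r₂) = 20270 m/s; transfer-apojove v_a = √[μ(2/r₂ − 1/a_t)] = 16230 m/s.
Δv₂ = v_c2 − v_a = 4039 m/s.
Total Δv = Δv₁ + Δv₂ = 8929 m/s.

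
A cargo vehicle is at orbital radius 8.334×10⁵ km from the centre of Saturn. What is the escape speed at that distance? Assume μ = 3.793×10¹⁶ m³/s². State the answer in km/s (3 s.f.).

r = 8.334×10⁵ km = 8.334×10⁸ m.
Escape speed v_esc = √(2μ/r) = √(2 × 3.793×10¹⁶ / 8.334×10⁸) = √(9.102×10⁷) = 9541 m/s.
= 9.541 km/s.

v_esc ≈ 9.54 km/s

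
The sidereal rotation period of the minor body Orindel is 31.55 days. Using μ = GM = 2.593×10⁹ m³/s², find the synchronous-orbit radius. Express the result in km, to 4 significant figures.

T = 31.55 days = 2.726×10⁶ s.
A synchronous orbit has period T, so by Kepler's third law a = (μT²/4π²)^(1/3).
μT²/4π² = 2.593×10⁹ × (2.726×10⁶)² / 39.48 = 4.881×10²⁰ m³.
a = 7.873×10⁶ m = 7873.3 km.

r_sync ≈ 7873 km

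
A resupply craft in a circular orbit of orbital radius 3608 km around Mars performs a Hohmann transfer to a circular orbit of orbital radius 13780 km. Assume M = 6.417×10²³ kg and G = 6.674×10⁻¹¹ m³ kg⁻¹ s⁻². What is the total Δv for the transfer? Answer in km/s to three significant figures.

μ = GM = 6.674×10⁻¹¹ × 6.417×10²³ = 4.283×10¹³ m³/s².
r₁ = 3608 km = 3.608×10⁶ m.
r₂ = 13780 km = 1.378×10⁷ m.
Transfer ellipse a_t = (r₁ + r₂)/2 = 8.694×10⁶ m.
At r₁: circular v_c1 = √(μ/r₁) = 3445 m/s; transfer-periapsis v_p = √[μ(2/r₁ − 1/a_t)] = 4338 m/s.
Δv₁ = v_p − v_c1 = 892.2 m/s.
At r₂: circular v_c2 = √(μ/r₂) = 1763 m/s; transfer-apoapsis v_a = √[μ(2/r₂ − 1/a_t)] = 1136 m/s.
Δv₂ = v_c2 − v_a = 627.2 m/s.
Total Δv = Δv₁ + Δv₂ = 1519 m/s = 1.519 km/s.

Δv_total ≈ 1.52 km/s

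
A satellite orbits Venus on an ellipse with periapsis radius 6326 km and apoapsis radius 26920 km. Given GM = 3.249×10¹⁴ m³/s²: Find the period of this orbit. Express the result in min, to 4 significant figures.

T ≈ 393.7 min

Semi-major axis a = (r_p + r_a)/2 = (6326.0 + 26920)/2 = 16623 km = 1.662×10⁷ m.
By Kepler's third law T = 2π√(a³/μ) = 2π × 3.760×10³ = 2.362×10⁴ s.
= 393.7 min.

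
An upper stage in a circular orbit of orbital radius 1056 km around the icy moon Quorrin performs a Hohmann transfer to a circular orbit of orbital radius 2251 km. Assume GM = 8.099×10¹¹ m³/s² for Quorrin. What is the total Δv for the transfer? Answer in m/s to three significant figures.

Δv_total ≈ 267 m/s

r₁ = 1056 km = 1.056×10⁶ m.
r₂ = 2251 km = 2.251×10⁶ m.
Transfer ellipse a_t = (r₁ + r₂)/2 = 1.654×10⁶ m.
At r₁: circular v_c1 = √(μ/r₁) = 875.8 m/s; transfer-periapsis v_p = √[μ(2/r₁ − 1/a_t)] = 1022 m/s.
Δv₁ = v_p − v_c1 = 146.1 m/s.
At r₂: circular v_c2 = √(μ/r₂) = 599.8 m/s; transfer-apoapsis v_a = √[μ(2/r₂ − 1/a_t)] = 479.4 m/s.
Δv₂ = v_c2 − v_a = 120.5 m/s.
Total Δv = Δv₁ + Δv₂ = 266.5 m/s.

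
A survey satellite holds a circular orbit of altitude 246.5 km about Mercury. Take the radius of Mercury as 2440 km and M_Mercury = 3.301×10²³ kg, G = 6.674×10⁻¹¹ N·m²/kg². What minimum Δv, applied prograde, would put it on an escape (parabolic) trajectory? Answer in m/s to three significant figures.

Δv ≈ 1190 m/s

μ = GM = 6.674×10⁻¹¹ × 3.301×10²³ = 2.203×10¹³ m³/s².
r = 2440 + 246.5 = 2686.5 km = 2.6865×10⁶ m.
Circular speed v_c = √(μ/r) = 2864 m/s.
Escape speed v_esc = √(2μ/r) = √2 × v_c = 4050 m/s.
Δv = v_esc − v_c = 1186 m/s.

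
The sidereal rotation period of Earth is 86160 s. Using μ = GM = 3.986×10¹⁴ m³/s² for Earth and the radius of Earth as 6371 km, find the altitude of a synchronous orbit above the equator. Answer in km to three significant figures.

h_sync ≈ 35800 km

A synchronous orbit has period T, so by Kepler's third law a = (μT²/4π²)^(1/3).
μT²/4π² = 3.986×10¹⁴ × (8.616×10⁴)² / 39.48 = 7.495×10²² m³.
a = 4.216×10⁷ m = 42163 km.
Altitude h = a − R = 42163 − 6371 = 35792 km.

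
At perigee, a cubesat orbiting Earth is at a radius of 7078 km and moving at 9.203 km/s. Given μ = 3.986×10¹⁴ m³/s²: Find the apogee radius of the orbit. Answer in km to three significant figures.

apogee radius ≈ 21500 km

r_p = 7.078×10⁶ m.
Specific energy ε = v²/2 − μ/r = -1.397×10⁷ J/kg, so a = −μ/(2ε) = 1.427×10⁷ m.
The apsides satisfy r_p + r_a = 2a, so the apogee radius is 2a − r_p = 2.146×10⁷ m = 21459 km.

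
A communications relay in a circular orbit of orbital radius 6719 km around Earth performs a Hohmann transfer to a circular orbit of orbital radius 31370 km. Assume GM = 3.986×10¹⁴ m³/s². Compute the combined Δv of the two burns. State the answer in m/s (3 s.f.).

Δv_total ≈ 3630 m/s

r₁ = 6719 km = 6.719×10⁶ m.
r₂ = 31370 km = 3.137×10⁷ m.
Transfer ellipse a_t = (r₁ + r₂)/2 = 1.904×10⁷ m.
At r₁: circular v_c1 = √(μ/r₁) = 7702 m/s; transfer-perigee v_p = √[μ(2/r₁ − 1/a_t)] = 9885 m/s.
Δv₁ = v_p − v_c1 = 2183 m/s.
At r₂: circular v_c2 = √(μ/r₂) = 3565 m/s; transfer-apogee v_a = √[μ(2/r₂ − 1/a_t)] = 2117 m/s.
Δv₂ = v_c2 − v_a = 1447 m/s.
Total Δv = Δv₁ + Δv₂ = 3630 m/s.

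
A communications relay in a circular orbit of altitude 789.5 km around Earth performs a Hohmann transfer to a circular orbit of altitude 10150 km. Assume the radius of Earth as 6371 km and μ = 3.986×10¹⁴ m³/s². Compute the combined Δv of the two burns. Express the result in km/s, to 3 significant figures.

r₁ = 6371 + 789.5 = 7160.5 km = 7.1605×10⁶ m.
r₂ = 6371 + 10150 = 16521 km = 1.6521×10⁷ m.
Transfer ellipse a_t = (r₁ + r₂)/2 = 1.184×10⁷ m.
At r₁: circular v_c1 = √(μ/r₁) = 7461 m/s; transfer-perigee v_p = √[μ(2/r₁ − 1/a_t)] = 8813 m/s.
Δv₁ = v_p − v_c1 = 1352 m/s.
At r₂: circular v_c2 = √(μ/r₂) = 4912 m/s; transfer-apogee v_a = √[μ(2/r₂ − 1/a_t)] = 3820 m/s.
Δv₂ = v_c2 − v_a = 1092 m/s.
Total Δv = Δv₁ + Δv₂ = 2444 m/s = 2.444 km/s.

Δv_total ≈ 2.44 km/s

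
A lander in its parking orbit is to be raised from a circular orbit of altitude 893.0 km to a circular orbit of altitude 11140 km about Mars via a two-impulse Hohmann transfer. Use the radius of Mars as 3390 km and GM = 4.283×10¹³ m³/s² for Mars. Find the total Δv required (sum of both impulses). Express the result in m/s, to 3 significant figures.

Δv_total ≈ 1330 m/s

r₁ = 3390 + 893.0 = 4283.0 km = 4.2830×10⁶ m.
r₂ = 3390 + 11140 = 14530 km = 1.4530×10⁷ m.
Transfer ellipse a_t = (r₁ + r₂)/2 = 9.406×10⁶ m.
At r₁: circular v_c1 = √(μ/r₁) = 3162 m/s; transfer-periapsis v_p = √[μ(2/r₁ − 1/a_t)] = 3930 m/s.
Δv₁ = v_p − v_c1 = 768.0 m/s.
At r₂: circular v_c2 = √(μ/r₂) = 1717 m/s; transfer-apoapsis v_a = √[μ(2/r₂ − 1/a_t)] = 1159 m/s.
Δv₂ = v_c2 − v_a = 558.4 m/s.
Total Δv = Δv₁ + Δv₂ = 1326 m/s.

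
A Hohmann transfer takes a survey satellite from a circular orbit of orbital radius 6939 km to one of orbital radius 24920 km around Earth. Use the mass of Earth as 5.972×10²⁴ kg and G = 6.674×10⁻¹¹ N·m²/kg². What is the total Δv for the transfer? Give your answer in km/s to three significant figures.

Δv_total ≈ 3.26 km/s

μ = GM = 6.674×10⁻¹¹ × 5.972×10²⁴ = 3.986×10¹⁴ m³/s².
r₁ = 6939 km = 6.939×10⁶ m.
r₂ = 24920 km = 2.492×10⁷ m.
Transfer ellipse a_t = (r₁ + r₂)/2 = 1.593×10⁷ m.
At r₁: circular v_c1 = √(μ/r₁) = 7579 m/s; transfer-perigee v_p = √[μ(2/r₁ − 1/a_t)] = 9479 m/s.
Δv₁ = v_p − v_c1 = 1900 m/s.
At r₂: circular v_c2 = √(μ/r₂) = 3999 m/s; transfer-apogee v_a = √[μ(2/r₂ − 1/a_t)] = 2640 m/s.
Δv₂ = v_c2 − v_a = 1360 m/s.
Total Δv = Δv₁ + Δv₂ = 3260 m/s = 3.260 km/s.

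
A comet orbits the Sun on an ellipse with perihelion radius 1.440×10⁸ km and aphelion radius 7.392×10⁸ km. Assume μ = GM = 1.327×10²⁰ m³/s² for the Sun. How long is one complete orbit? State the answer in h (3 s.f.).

Semi-major axis a = (r_p + r_a)/2 = (1.4400×10⁸ + 7.3920×10⁸)/2 = 4.4160×10⁸ km = 4.416×10¹¹ m.
By Kepler's third law T = 2π√(a³/μ) = 2π × 2.547×10⁷ = 1.601×10⁸ s.
= 44460 h.

T ≈ 44500 h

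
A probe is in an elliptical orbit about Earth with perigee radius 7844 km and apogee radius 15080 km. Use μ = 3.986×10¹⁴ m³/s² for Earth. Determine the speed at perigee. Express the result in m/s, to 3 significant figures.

v ≈ 8180 m/s

Semi-major axis a = (r_p + r_a)/2 = 11462 km = 1.146×10⁷ m.
Vis-viva: v² = μ(2/r − 1/a) = 3.986×10¹⁴ × (2.550×10⁻⁷ − 8.724×10⁻⁸) = 6.686×10⁷ m²/s².
v = 8177 m/s.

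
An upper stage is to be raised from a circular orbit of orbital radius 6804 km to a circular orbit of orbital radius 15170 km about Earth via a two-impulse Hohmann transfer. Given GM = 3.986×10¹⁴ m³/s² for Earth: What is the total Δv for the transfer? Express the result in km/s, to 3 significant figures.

Δv_total ≈ 2.43 km/s

r₁ = 6804 km = 6.804×10⁶ m.
r₂ = 15170 km = 1.517×10⁷ m.
Transfer ellipse a_t = (r₁ + r₂)/2 = 1.099×10⁷ m.
At r₁: circular v_c1 = √(μ/r₁) = 7654 m/s; transfer-perigee v_p = √[μ(2/r₁ − 1/a_t)] = 8994 m/s.
Δv₁ = v_p − v_c1 = 1340 m/s.
At r₂: circular v_c2 = √(μ/r₂) = 5126 m/s; transfer-apogee v_a = √[μ(2/r₂ − 1/a_t)] = 4034 m/s.
Δv₂ = v_c2 − v_a = 1092 m/s.
Total Δv = Δv₁ + Δv₂ = 2432 m/s = 2.432 km/s.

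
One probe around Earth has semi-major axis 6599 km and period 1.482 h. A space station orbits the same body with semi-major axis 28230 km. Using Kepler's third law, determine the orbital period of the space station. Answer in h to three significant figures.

Kepler's third law: T² ∝ a³, so T₂ = T₁ (a₂/a₁)^(3/2).
a₂/a₁ = 4.278, (a₂/a₁)^(3/2) = 8.848.
T₂ = 1.482 × 8.848 = 13.11 h.

T₂ ≈ 13.1 h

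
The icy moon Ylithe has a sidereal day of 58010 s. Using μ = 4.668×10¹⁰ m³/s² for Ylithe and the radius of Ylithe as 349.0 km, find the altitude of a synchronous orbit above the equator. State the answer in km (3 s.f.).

h_sync ≈ 1240 km

A synchronous orbit has period T, so by Kepler's third law a = (μT²/4π²)^(1/3).
μT²/4π² = 4.668×10¹⁰ × (5.801×10⁴)² / 39.48 = 3.979×10¹⁸ m³.
a = 1.585×10⁶ m = 1584.6 km.
Altitude h = a − R = 1584.6 − 349.0 = 1235.6 km.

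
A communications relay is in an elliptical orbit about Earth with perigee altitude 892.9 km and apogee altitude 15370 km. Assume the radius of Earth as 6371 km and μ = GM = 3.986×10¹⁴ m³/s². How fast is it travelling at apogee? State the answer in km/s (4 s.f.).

v ≈ 3.030 km/s

r_p = 6371 + 892.9 = 7263.9 km = 7.2639×10⁶ m.
r_a = 6371 + 15370 = 21741 km = 2.1741×10⁷ m.
Semi-major axis a = (r_p + r_a)/2 = 14502 km = 1.450×10⁷ m.
Vis-viva: v² = μ(2/r − 1/a) = 3.986×10¹⁴ × (9.199×10⁻⁸ − 6.895×10⁻⁸) = 9.183×10⁶ m²/s².
v = 3030 m/s = 3.030 km/s.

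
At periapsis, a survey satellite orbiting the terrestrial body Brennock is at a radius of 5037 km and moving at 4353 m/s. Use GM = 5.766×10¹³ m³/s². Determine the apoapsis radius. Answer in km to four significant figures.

apoapsis radius ≈ 24190 km

r_p = 5.037×10⁶ m.
Specific energy ε = v²/2 − μ/r = -1.973×10⁶ J/kg, so a = −μ/(2ε) = 1.461×10⁷ m.
The apsides satisfy r_p + r_a = 2a, so the apoapsis radius is 2a − r_p = 2.419×10⁷ m = 24188 km.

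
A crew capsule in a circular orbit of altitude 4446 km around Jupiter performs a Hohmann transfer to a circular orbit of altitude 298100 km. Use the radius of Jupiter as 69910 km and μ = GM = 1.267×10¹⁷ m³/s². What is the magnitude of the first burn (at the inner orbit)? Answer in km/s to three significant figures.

r₁ = 69910 + 4446 = 74356 km = 7.4356×10⁷ m.
r₂ = 69910 + 298100 = 368010 km = 3.6801×10⁸ m.
Transfer ellipse a_t = (r₁ + r₂)/2 = 2.212×10⁸ m.
At r₁: circular v_c1 = √(μ/r₁) = 41280 m/s; transfer-perijove v_p = √[μ(2/r₁ − 1/a_t)] = 53250 m/s.
Δv₁ = v_p − v_c1 = 11970 m/s.
= 11.97 km/s.

Δv ≈ 12.0 km/s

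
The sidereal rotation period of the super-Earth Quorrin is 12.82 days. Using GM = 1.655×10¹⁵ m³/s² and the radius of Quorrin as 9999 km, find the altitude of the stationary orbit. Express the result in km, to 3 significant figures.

h_sync ≈ 3.62×10⁵ km

T = 12.82 days = 1.108×10⁶ s.
A synchronous orbit has period T, so by Kepler's third law a = (μT²/4π²)^(1/3).
μT²/4π² = 1.655×10¹⁵ × (1.108×10⁶)² / 39.48 = 5.143×10²⁵ m³.
a = 3.719×10⁸ m = 3.7189×10⁵ km.
Altitude h = a − R = 3.7189×10⁵ − 9999 = 3.6189×10⁵ km.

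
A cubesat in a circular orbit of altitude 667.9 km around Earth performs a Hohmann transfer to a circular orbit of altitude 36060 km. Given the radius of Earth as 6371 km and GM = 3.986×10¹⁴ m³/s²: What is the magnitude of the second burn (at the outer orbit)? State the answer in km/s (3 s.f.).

Δv ≈ 1.43 km/s

r₁ = 6371 + 667.9 = 7038.9 km = 7.0389×10⁶ m.
r₂ = 6371 + 36060 = 42431 km = 4.2431×10⁷ m.
Transfer ellipse a_t = (r₁ + r₂)/2 = 2.473×10⁷ m.
At r₁: circular v_c1 = √(μ/r₁) = 7525 m/s; transfer-perigee v_p = √[μ(2/r₁ − 1/a_t)] = 9856 m/s.
At r₂: circular v_c2 = √(μ/r₂) = 3065 m/s; transfer-apogee v_a = √[μ(2/r₂ − 1/a_t)] = 1635 m/s.
Δv₂ = v_c2 − v_a = 1430 m/s.
= 1.430 km/s.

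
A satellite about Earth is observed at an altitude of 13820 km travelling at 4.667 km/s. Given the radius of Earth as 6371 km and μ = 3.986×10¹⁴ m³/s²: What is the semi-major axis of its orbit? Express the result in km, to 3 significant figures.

r = 6371 + 13820 = 20191 km = 2.019×10⁷ m.
Specific orbital energy ε = v²/2 − μ/r = (4667)²/2 − 3.986×10¹⁴/2.019×10⁷ = -8.851×10⁶ J/kg.
Since ε = −μ/(2a), a = −μ/(2ε) = 2.252×10⁷ m = 22517 km.

a ≈ 22500 km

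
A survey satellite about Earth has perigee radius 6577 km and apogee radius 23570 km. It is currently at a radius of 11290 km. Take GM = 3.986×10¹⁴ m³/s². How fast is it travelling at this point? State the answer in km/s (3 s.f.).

Semi-major axis a = (r_p + r_a)/2 = 15074 km = 1.507×10⁷ m.
Vis-viva: v² = μ(2/r − 1/a) = 3.986×10¹⁴ × (1.771×10⁻⁷ − 6.634×10⁻⁸) = 4.417×10⁷ m²/s².
v = 6646 m/s = 6.646 km/s.

v ≈ 6.65 km/s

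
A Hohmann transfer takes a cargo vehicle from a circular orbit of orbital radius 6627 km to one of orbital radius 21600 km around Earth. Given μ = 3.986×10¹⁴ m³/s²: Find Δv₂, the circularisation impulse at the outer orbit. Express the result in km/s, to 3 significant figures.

Δv ≈ 1.35 km/s

r₁ = 6627 km = 6.627×10⁶ m.
r₂ = 21600 km = 2.160×10⁷ m.
Transfer ellipse a_t = (r₁ + r₂)/2 = 1.411×10⁷ m.
At r₁: circular v_c1 = √(μ/r₁) = 7756 m/s; transfer-perigee v_p = √[μ(2/r₁ − 1/a_t)] = 9594 m/s.
At r₂: circular v_c2 = √(μ/r₂) = 4296 m/s; transfer-apogee v_a = √[μ(2/r₂ − 1/a_t)] = 2944 m/s.
Δv₂ = v_c2 − v_a = 1352 m/s.
= 1.352 km/s.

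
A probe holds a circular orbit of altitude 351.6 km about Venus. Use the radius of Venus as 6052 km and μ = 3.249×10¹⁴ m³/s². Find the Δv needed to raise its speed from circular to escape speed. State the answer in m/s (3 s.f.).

r = 6052 + 351.6 = 6403.6 km = 6.4036×10⁶ m.
Circular speed v_c = √(μ/r) = 7123 m/s.
Escape speed v_esc = √(2μ/r) = √2 × v_c = 10070 m/s.
Δv = v_esc − v_c = 2950 m/s.

Δv ≈ 2950 m/s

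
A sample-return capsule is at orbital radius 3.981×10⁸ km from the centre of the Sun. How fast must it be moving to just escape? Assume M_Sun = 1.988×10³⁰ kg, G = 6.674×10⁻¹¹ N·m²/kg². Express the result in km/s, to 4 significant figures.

μ = GM = 6.674×10⁻¹¹ × 1.988×10³⁰ = 1.327×10²⁰ m³/s².
r = 3.981×10⁸ km = 3.981×10¹¹ m.
Escape speed v_esc = √(2μ/r) = √(2 × 1.327×10²⁰ / 3.981×10¹¹) = √(6.666×10⁸) = 25820 m/s.
= 25.82 km/s.

v_esc ≈ 25.82 km/s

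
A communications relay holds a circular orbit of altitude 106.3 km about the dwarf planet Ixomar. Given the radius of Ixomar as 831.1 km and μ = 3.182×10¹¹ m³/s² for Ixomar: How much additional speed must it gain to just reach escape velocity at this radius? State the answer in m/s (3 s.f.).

Δv ≈ 241 m/s

r = 831.1 + 106.3 = 937.40 km = 9.3740×10⁵ m.
Circular speed v_c = √(μ/r) = 582.6 m/s.
Escape speed v_esc = √(2μ/r) = √2 × v_c = 824.0 m/s.
Δv = v_esc − v_c = 241.3 m/s.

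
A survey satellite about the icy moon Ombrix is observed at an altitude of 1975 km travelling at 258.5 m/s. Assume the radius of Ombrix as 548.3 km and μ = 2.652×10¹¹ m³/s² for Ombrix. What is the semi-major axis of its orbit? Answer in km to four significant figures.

a ≈ 1850 km

r = 548.3 + 1975 = 2523.3 km = 2.523×10⁶ m.
Vis-viva rearranged: 1/a = 2/r − v²/μ = 7.926×10⁻⁷ − 2.520×10⁻⁷ = 5.406×10⁻⁷ m⁻¹.
a = 1.850×10⁶ m = 1849.6 km.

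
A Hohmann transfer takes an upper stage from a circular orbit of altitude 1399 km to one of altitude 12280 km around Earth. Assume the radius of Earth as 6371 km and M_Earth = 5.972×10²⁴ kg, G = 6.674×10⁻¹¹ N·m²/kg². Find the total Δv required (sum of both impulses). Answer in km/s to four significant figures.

μ = GM = 6.674×10⁻¹¹ × 5.972×10²⁴ = 3.986×10¹⁴ m³/s².
r₁ = 6371 + 1399 = 7770.0 km = 7.7700×10⁶ m.
r₂ = 6371 + 12280 = 18651 km = 1.8651×10⁷ m.
Transfer ellipse a_t = (r₁ + r₂)/2 = 1.321×10⁷ m.
At r₁: circular v_c1 = √(μ/r₁) = 7162 m/s; transfer-perigee v_p = √[μ(2/r₁ − 1/a_t)] = 8510 m/s.
Δv₁ = v_p − v_c1 = 1348 m/s.
At r₂: circular v_c2 = √(μ/r₂) = 4623 m/s; transfer-apogee v_a = √[μ(2/r₂ − 1/a_t)] = 3545 m/s.
Δv₂ = v_c2 − v_a = 1077 m/s.
Total Δv = Δv₁ + Δv₂ = 2425 m/s = 2.425 km/s.

Δv_total ≈ 2.425 km/s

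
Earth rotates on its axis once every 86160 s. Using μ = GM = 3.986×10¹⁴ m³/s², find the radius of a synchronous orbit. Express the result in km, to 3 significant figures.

r_sync ≈ 42200 km

A synchronous orbit has period T, so by Kepler's third law a = (μT²/4π²)^(1/3).
μT²/4π² = 3.986×10¹⁴ × (8.616×10⁴)² / 39.48 = 7.495×10²² m³.
a = 4.216×10⁷ m = 42163 km.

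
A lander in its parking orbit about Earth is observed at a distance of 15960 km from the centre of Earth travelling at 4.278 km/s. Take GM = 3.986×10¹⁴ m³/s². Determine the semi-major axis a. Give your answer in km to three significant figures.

a ≈ 12600 km

r = 1.596×10⁷ m.
Vis-viva rearranged: 1/a = 2/r − v²/μ = 1.253×10⁻⁷ − 4.591×10⁻⁸ = 7.940×10⁻⁸ m⁻¹.
a = 1.259×10⁷ m = 12595 km.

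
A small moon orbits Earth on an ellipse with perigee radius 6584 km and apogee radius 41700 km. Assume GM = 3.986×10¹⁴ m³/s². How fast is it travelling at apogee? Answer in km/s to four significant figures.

v ≈ 1.615 km/s

Semi-major axis a = (r_p + r_a)/2 = 24142 km = 2.414×10⁷ m.
Vis-viva: v² = μ(2/r − 1/a) = 3.986×10¹⁴ × (4.796×10⁻⁸ − 4.142×10⁻⁸) = 2.607×10⁶ m²/s².
v = 1615 m/s = 1.615 km/s.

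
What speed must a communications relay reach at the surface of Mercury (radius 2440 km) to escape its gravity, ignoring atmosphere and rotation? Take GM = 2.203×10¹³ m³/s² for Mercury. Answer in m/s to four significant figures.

r = R = 2.440×10⁶ m.
Escape speed v_esc = √(2μ/r) = √(2 × 2.203×10¹³ / 2.440×10⁶) = √(1.806×10⁷) = 4249 m/s.

v_esc ≈ 4249 m/s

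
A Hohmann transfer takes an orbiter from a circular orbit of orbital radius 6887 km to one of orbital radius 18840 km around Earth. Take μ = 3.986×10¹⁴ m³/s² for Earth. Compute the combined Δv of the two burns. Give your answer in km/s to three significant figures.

r₁ = 6887 km = 6.887×10⁶ m.
r₂ = 18840 km = 1.884×10⁷ m.
Transfer ellipse a_t = (r₁ + r₂)/2 = 1.286×10⁷ m.
At r₁: circular v_c1 = √(μ/r₁) = 7608 m/s; transfer-perigee v_p = √[μ(2/r₁ − 1/a_t)] = 9207 m/s.
Δv₁ = v_p − v_c1 = 1599 m/s.
At r₂: circular v_c2 = √(μ/r₂) = 4600 m/s; transfer-apogee v_a = √[μ(2/r₂ − 1/a_t)] = 3366 m/s.
Δv₂ = v_c2 − v_a = 1234 m/s.
Total Δv = Δv₁ + Δv₂ = 2833 m/s = 2.833 km/s.

Δv_total ≈ 2.83 km/s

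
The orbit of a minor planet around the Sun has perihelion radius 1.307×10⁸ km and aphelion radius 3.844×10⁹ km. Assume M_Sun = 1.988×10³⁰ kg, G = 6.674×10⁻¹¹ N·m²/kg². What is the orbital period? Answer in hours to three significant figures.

μ = GM = 6.674×10⁻¹¹ × 1.988×10³⁰ = 1.327×10²⁰ m³/s².
Semi-major axis a = (r_p + r_a)/2 = (1.3070×10⁸ + 3.8440×10⁹)/2 = 1.9874×10⁹ km = 1.987×10¹² m.
By Kepler's third law T = 2π√(a³/μ) = 2π × 2.432×10⁸ = 1.528×10⁹ s.
= 4.245×10⁵ hours.

T ≈ 425000 hours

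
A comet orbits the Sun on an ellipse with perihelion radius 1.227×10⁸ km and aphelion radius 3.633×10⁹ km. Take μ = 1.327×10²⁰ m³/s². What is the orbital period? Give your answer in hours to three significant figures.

Semi-major axis a = (r_p + r_a)/2 = (1.2270×10⁸ + 3.6330×10⁹)/2 = 1.8778×10⁹ km = 1.878×10¹² m.
By Kepler's third law T = 2π√(a³/μ) = 2π × 2.234×10⁸ = 1.404×10⁹ s.
= 3.899×10⁵ hours.

T ≈ 390000 hours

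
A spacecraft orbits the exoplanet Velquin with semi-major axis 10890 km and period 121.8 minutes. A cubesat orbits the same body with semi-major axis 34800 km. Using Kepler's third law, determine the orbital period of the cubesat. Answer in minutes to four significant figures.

T₂ ≈ 695.8 minutes

Kepler's third law: T² ∝ a³, so T₂ = T₁ (a₂/a₁)^(3/2).
a₂/a₁ = 3.196, (a₂/a₁)^(3/2) = 5.713.
T₂ = 121.8 × 5.713 = 695.8 minutes.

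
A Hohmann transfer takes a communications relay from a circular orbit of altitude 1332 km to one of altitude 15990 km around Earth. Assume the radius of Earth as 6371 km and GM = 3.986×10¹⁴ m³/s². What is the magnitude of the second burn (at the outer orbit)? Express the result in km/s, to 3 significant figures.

r₁ = 6371 + 1332 = 7703.0 km = 7.7030×10⁶ m.
r₂ = 6371 + 15990 = 22361 km = 2.2361×10⁷ m.
Transfer ellipse a_t = (r₁ + r₂)/2 = 1.503×10⁷ m.
At r₁: circular v_c1 = √(μ/r₁) = 7193 m/s; transfer-perigee v_p = √[μ(2/r₁ − 1/a_t)] = 8774 m/s.
At r₂: circular v_c2 = √(μ/r₂) = 4222 m/s; transfer-apogee v_a = √[μ(2/r₂ − 1/a_t)] = 3022 m/s.
Δv₂ = v_c2 − v_a = 1200 m/s.
= 1.200 km/s.

Δv ≈ 1.20 km/s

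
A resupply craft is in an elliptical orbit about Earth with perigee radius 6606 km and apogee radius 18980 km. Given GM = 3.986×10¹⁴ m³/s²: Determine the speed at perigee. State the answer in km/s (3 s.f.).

v ≈ 9.46 km/s

Semi-major axis a = (r_p + r_a)/2 = 12793 km = 1.279×10⁷ m.
Vis-viva: v² = μ(2/r − 1/a) = 3.986×10¹⁴ × (3.028×10⁻⁷ − 7.817×10⁻⁸) = 8.952×10⁷ m²/s².
v = 9462 m/s = 9.462 km/s.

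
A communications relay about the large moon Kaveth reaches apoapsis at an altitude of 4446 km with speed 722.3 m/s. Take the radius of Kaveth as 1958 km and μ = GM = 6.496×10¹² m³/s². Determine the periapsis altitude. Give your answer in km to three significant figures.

periapsis altitude ≈ 259 km

r_a = 1958 + 4446 = 6404.0 km = 6.404×10⁶ m.
Specific energy ε = v²/2 − μ/r = -7.535×10⁵ J/kg, so a = −μ/(2ε) = 4.311×10⁶ m.
The apsides satisfy r_p + r_a = 2a, so the periapsis radius is 2a − r_a = 2.217×10⁶ m = 2217.0 km.
Periapsis altitude = 2217.0 − 1958 = 259.02 km.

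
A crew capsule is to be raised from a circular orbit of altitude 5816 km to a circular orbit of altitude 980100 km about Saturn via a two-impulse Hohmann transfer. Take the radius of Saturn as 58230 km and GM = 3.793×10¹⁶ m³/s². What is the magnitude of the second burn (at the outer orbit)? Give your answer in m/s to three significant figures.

Δv ≈ 3980 m/s

r₁ = 58230 + 5816 = 64046 km = 6.4046×10⁷ m.
r₂ = 58230 + 980100 = 1038300 km = 1.0383×10⁹ m.
Transfer ellipse a_t = (r₁ + r₂)/2 = 5.512×10⁸ m.
At r₁: circular v_c1 = √(μ/r₁) = 24340 m/s; transfer-perikrone v_p = √[μ(2/r₁ − 1/a_t)] = 33400 m/s.
At r₂: circular v_c2 = √(μ/r₂) = 6044 m/s; transfer-apokrone v_a = √[μ(2/r₂ − 1/a_t)] = 2060 m/s.
Δv₂ = v_c2 − v_a = 3984 m/s.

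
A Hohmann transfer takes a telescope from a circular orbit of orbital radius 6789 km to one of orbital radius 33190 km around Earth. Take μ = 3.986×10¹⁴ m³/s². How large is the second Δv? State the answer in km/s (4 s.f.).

r₁ = 6789 km = 6.789×10⁶ m.
r₂ = 33190 km = 3.319×10⁷ m.
Transfer ellipse a_t = (r₁ + r₂)/2 = 1.999×10⁷ m.
At r₁: circular v_c1 = √(μ/r₁) = 7662 m/s; transfer-perigee v_p = √[μ(2/r₁ − 1/a_t)] = 9873 m/s.
At r₂: circular v_c2 = √(μ/r₂) = 3465 m/s; transfer-apogee v_a = √[μ(2/r₂ − 1/a_t)] = 2020 m/s.
Δv₂ = v_c2 − v_a = 1446 m/s.
= 1.446 km/s.

Δv ≈ 1.446 km/s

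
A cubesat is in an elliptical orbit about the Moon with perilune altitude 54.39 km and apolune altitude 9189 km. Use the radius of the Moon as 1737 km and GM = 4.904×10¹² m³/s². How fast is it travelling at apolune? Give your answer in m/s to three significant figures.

v ≈ 356 m/s

r_p = 1737 + 54.39 = 1791.4 km = 1.7914×10⁶ m.
r_a = 1737 + 9189 = 10926 km = 1.0926×10⁷ m.
Semi-major axis a = (r_p + r_a)/2 = 6358.7 km = 6.359×10⁶ m.
Vis-viva: v² = μ(2/r − 1/a) = 4.904×10¹² × (1.830×10⁻⁷ − 1.573×10⁻⁷) = 1.264×10⁵ m²/s².
v = 355.6 m/s.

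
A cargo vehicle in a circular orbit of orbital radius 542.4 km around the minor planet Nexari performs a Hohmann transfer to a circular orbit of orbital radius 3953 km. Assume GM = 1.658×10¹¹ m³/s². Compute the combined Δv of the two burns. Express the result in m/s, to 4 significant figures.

r₁ = 542.4 km = 5.424×10⁵ m.
r₂ = 3953 km = 3.953×10⁶ m.
Transfer ellipse a_t = (r₁ + r₂)/2 = 2.248×10⁶ m.
At r₁: circular v_c1 = √(μ/r₁) = 552.9 m/s; transfer-periapsis v_p = √[μ(2/r₁ − 1/a_t)] = 733.2 m/s.
Δv₁ = v_p − v_c1 = 180.3 m/s.
At r₂: circular v_c2 = √(μ/r₂) = 204.8 m/s; transfer-apoapsis v_a = √[μ(2/r₂ − 1/a_t)] = 100.6 m/s.
Δv₂ = v_c2 − v_a = 104.2 m/s.
Total Δv = Δv₁ + Δv₂ = 284.5 m/s.

Δv_total ≈ 284.5 m/s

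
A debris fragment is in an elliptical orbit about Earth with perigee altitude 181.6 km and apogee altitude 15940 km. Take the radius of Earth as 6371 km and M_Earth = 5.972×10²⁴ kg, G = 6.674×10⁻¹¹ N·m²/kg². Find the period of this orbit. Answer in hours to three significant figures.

T ≈ 4.79 hours

μ = GM = 6.674×10⁻¹¹ × 5.972×10²⁴ = 3.986×10¹⁴ m³/s².
r_p = 6371 + 181.6 = 6552.6 km = 6.5526×10⁶ m.
r_a = 6371 + 15940 = 22311 km = 2.2311×10⁷ m.
Semi-major axis a = (r_p + r_a)/2 = (6552.6 + 22311)/2 = 14432 km = 1.443×10⁷ m.
By Kepler's third law T = 2π√(a³/μ) = 2π × 2.746×10³ = 1.725×10⁴ s.
= 4.793 hours.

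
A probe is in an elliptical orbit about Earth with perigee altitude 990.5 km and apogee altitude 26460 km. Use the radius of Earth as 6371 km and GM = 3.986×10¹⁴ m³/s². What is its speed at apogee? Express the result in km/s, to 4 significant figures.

r_p = 6371 + 990.5 = 7361.5 km = 7.3615×10⁶ m.
r_a = 6371 + 26460 = 32831 km = 3.2831×10⁷ m.
Semi-major axis a = (r_p + r_a)/2 = 20096 km = 2.010×10⁷ m.
Vis-viva: v² = μ(2/r − 1/a) = 3.986×10¹⁴ × (6.092×10⁻⁸ − 4.976×10⁻⁸) = 4.447×10⁶ m²/s².
v = 2109 m/s = 2.109 km/s.

v ≈ 2.109 km/s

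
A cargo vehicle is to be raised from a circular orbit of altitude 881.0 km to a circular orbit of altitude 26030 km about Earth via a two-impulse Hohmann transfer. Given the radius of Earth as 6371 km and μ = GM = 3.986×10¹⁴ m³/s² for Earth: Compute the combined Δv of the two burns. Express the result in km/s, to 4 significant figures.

Δv_total ≈ 3.450 km/s

r₁ = 6371 + 881.0 = 7252.0 km = 7.2520×10⁶ m.
r₂ = 6371 + 26030 = 32401 km = 3.2401×10⁷ m.
Transfer ellipse a_t = (r₁ + r₂)/2 = 1.983×10⁷ m.
At r₁: circular v_c1 = √(μ/r₁) = 7414 m/s; transfer-perigee v_p = √[μ(2/r₁ − 1/a_t)] = 9478 m/s.
Δv₁ = v_p − v_c1 = 2064 m/s.
At r₂: circular v_c2 = √(μ/r₂) = 3507 m/s; transfer-apogee v_a = √[μ(2/r₂ − 1/a_t)] = 2121 m/s.
Δv₂ = v_c2 − v_a = 1386 m/s.
Total Δv = Δv₁ + Δv₂ = 3450 m/s = 3.450 km/s.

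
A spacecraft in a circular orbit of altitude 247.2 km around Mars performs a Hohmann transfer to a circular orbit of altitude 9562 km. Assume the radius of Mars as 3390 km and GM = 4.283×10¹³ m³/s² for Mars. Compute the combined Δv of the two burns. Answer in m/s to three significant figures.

Δv_total ≈ 1470 m/s

r₁ = 3390 + 247.2 = 3637.2 km = 3.6372×10⁶ m.
r₂ = 3390 + 9562 = 12952 km = 1.2952×10⁷ m.
Transfer ellipse a_t = (r₁ + r₂)/2 = 8.295×10⁶ m.
At r₁: circular v_c1 = √(μ/r₁) = 3432 m/s; transfer-periapsis v_p = √[μ(2/r₁ − 1/a_t)] = 4288 m/s.
Δv₁ = v_p − v_c1 = 856.5 m/s.
At r₂: circular v_c2 = √(μ/r₂) = 1818 m/s; transfer-apoapsis v_a = √[μ(2/r₂ − 1/a_t)] = 1204 m/s.
Δv₂ = v_c2 − v_a = 614.3 m/s.
Total Δv = Δv₁ + Δv₂ = 1471 m/s.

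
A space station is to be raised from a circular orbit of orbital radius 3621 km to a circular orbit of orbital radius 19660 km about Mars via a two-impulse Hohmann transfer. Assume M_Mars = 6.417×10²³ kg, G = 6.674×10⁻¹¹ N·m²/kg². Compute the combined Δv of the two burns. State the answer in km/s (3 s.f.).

Δv_total ≈ 1.68 km/s

μ = GM = 6.674×10⁻¹¹ × 6.417×10²³ = 4.283×10¹³ m³/s².
r₁ = 3621 km = 3.621×10⁶ m.
r₂ = 19660 km = 1.966×10⁷ m.
Transfer ellipse a_t = (r₁ + r₂)/2 = 1.164×10⁷ m.
At r₁: circular v_c1 = √(μ/r₁) = 3439 m/s; transfer-periapsis v_p = √[μ(2/r₁ − 1/a_t)] = 4469 m/s.
Δv₁ = v_p − v_c1 = 1030 m/s.
At r₂: circular v_c2 = √(μ/r₂) = 1476 m/s; transfer-apoapsis v_a = √[μ(2/r₂ − 1/a_t)] = 823.2 m/s.
Δv₂ = v_c2 − v_a = 652.8 m/s.
Total Δv = Δv₁ + Δv₂ = 1683 m/s = 1.683 km/s.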